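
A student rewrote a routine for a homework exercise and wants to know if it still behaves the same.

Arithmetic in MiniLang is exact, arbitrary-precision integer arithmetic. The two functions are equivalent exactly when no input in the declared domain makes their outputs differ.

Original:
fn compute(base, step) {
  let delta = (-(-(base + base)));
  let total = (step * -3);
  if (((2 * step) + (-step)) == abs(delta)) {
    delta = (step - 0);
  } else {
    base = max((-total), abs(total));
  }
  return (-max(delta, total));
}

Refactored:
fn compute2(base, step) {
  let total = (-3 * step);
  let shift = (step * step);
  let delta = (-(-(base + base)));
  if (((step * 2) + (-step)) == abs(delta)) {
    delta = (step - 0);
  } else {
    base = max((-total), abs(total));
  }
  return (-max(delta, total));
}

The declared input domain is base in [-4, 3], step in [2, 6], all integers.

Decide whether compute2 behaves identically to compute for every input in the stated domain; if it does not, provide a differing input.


Differences: local variable names differ, arithmetic usage differs, statement counts differ — yet all 40 inputs agree.
verdict: equivalent


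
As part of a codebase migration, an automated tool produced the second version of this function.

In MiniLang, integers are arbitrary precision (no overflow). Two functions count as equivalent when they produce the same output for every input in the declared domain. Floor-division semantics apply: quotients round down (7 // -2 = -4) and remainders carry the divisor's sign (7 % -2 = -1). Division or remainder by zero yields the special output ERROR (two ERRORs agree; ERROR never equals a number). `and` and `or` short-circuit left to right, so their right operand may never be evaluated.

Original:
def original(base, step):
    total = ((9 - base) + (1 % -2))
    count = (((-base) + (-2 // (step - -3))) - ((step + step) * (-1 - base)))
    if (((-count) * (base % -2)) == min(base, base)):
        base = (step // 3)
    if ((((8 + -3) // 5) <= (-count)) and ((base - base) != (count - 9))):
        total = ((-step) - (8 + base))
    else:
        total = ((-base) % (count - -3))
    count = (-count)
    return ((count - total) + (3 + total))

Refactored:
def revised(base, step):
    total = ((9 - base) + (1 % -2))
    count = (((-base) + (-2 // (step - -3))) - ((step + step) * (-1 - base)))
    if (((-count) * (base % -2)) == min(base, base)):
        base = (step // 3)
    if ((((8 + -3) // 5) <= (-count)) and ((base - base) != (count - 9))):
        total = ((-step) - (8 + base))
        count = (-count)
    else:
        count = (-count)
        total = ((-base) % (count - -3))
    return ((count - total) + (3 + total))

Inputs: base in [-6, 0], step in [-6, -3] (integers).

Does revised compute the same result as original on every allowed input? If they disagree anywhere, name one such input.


Input base=-1, step=-4: 0 from original versus ERROR from revised.
verdict: not equivalent; witness: base=-1, step=-4


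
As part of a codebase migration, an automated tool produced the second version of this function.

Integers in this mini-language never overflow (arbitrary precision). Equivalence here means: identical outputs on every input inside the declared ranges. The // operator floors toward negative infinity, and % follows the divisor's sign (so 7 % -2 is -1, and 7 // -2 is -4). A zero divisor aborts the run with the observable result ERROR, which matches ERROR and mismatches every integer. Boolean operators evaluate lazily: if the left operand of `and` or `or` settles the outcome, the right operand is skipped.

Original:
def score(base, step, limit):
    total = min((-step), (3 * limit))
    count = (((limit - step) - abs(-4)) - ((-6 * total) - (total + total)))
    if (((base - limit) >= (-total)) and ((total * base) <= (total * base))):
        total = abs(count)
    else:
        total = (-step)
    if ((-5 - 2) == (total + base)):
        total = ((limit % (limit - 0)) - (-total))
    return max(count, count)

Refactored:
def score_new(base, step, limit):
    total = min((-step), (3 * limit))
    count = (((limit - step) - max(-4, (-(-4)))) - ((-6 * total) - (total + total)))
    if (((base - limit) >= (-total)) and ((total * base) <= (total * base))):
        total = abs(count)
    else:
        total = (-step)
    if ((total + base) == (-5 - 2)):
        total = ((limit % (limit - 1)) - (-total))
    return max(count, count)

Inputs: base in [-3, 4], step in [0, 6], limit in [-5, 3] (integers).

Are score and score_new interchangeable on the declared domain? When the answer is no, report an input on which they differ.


Evaluate both at base=-3, step=4, limit=0.
score: total = -4; count = -40; (((base - limit) >= (-total)) and ((total * base) <= (total * base))) -> false; total = -4; ((-5 - 2) == (total + base)) -> true; division by zero -> ERROR
score_new: total = -4; count = -40; (((base - limit) >= (-total)) and ((total * base) <= (total * base))) -> false; total = -4; ((total + base) == (-5 - 2)) -> true; total = -4; return -40
ERROR vs -40 — the two versions disagree here.
verdict: not equivalent; witness: base=-3, step=4, limit=0


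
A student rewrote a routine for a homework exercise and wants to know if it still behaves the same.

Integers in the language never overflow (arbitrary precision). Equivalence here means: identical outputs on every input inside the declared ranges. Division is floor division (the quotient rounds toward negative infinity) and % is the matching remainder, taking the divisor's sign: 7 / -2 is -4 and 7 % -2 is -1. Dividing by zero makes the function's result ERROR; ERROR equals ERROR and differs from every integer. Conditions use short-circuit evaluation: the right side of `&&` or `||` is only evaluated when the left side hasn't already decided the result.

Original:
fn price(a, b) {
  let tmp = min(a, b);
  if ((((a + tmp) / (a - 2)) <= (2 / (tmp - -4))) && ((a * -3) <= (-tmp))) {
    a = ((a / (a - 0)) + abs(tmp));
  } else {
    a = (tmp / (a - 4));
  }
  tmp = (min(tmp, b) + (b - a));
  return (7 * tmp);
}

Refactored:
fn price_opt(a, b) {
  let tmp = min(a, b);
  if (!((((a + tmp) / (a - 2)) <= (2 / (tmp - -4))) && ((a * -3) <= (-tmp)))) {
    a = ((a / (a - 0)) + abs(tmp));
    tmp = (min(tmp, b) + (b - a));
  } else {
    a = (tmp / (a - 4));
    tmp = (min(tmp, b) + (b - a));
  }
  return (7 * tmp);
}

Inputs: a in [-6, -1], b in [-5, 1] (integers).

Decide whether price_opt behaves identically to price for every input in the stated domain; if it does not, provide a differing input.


Input a=-6, b=-5: -77 from price versus -126 from price_opt.
verdict: not equivalent; witness: a=-6, b=-5


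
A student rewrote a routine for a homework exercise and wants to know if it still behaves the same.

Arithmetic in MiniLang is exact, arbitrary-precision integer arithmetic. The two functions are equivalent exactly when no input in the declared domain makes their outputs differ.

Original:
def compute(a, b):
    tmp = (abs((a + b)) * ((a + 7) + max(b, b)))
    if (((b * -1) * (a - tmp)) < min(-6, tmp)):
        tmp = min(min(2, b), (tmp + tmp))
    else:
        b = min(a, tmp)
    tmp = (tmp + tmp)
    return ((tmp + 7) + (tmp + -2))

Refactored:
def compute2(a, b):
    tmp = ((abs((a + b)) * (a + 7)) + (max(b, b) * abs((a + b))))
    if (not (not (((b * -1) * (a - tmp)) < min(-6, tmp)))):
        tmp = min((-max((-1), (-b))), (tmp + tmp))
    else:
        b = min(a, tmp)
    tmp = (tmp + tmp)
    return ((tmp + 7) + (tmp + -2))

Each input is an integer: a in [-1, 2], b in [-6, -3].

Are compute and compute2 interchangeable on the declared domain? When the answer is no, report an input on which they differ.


Equivalent. The edit looks behavioral (`2` became `1`), but over these ranges it never changes the outcome.
Sweeping the whole domain (16 inputs) finds no disagreement.
One worked example (a=-1, b=-4) — compute: tmp := 10 | (((b * -1) * (a - tmp)) < min(-6, tmp)): true | tmp := -4 | tmp := -8 | result -11; compute2: tmp := 10 | (not (not (((b * -1) * (a - tmp)) < min(-6, tmp)))): true | tmp := -4 | tmp := -8 | result -11; agreement on -11.
verdict: equivalent


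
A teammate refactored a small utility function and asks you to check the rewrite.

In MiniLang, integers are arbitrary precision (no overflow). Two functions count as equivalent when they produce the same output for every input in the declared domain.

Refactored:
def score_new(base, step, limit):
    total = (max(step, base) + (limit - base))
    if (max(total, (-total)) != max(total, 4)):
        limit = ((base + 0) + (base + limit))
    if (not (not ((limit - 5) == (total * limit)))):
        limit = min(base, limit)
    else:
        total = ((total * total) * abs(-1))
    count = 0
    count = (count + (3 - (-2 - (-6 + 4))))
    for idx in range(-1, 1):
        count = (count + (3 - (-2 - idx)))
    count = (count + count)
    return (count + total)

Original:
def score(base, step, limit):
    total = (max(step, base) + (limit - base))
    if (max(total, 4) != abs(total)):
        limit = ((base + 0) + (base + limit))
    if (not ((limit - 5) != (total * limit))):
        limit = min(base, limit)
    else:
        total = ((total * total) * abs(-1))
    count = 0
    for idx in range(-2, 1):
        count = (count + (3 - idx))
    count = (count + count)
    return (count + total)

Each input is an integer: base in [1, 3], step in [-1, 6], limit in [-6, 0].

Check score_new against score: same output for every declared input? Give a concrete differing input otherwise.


Side by side, the visible changes include: statement counts differ; and arithmetic usage differs; and loop structure differs; and constant usage differs; and min/max/abs usage differs; and comparison usage differs; and boolean connective usage differs.
One worked example (base=1, step=2, limit=-6) — score: total = -5; (max(total, 4) != abs(total)) -> true; limit = -4; (not ((limit - 5) != (total * limit))) -> false; total = 25; count = 0; [idx=-2]; count = 5; [idx=-1]; count = 9; [idx=0]; count = 12; count = 24; return 49; score_new: total = -5; (max(total, (-total)) != max(total, 4)) -> true; limit = -4; (not (not ((limit - 5) == (total * limit)))) -> false; total = 25; count = 0; count = 3; [idx=-1]; count = 7; [idx=0]; count = 12; count = 24; return 49; agreement on 49.
Checked all 168 inputs in the declared domain: the outputs agree on every one.
verdict: equivalent


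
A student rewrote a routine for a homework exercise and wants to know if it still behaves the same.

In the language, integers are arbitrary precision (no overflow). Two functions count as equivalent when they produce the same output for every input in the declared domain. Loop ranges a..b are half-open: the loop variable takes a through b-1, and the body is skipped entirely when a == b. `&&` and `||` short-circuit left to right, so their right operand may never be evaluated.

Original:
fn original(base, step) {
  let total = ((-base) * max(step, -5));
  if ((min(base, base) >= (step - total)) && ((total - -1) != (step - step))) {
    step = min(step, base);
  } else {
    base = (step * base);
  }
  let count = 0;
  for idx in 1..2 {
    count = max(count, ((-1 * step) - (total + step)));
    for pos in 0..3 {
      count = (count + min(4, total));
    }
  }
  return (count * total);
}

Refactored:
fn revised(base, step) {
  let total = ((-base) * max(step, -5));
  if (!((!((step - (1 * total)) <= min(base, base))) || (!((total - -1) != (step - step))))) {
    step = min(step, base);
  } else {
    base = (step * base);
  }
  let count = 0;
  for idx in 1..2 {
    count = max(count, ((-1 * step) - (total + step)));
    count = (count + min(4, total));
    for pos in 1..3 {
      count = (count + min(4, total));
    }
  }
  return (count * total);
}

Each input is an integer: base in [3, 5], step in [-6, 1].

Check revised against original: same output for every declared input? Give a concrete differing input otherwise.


Differences: comparison usage differs; arithmetic usage differs; loop structure differs; boolean connective usage differs; statement counts differ; min/max/abs usage differs; constant usage differs — yet all 24 inputs agree.
verdict: equivalent


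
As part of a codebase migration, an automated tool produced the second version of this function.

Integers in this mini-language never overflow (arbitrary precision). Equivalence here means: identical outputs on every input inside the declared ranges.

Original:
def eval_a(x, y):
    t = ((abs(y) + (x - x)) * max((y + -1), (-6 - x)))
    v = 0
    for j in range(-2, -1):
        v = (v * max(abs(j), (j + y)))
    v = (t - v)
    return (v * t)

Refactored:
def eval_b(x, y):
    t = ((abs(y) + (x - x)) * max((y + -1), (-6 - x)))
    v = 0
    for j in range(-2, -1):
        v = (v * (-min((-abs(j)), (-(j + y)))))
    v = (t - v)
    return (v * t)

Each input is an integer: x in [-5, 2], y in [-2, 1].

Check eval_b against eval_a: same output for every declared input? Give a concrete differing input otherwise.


Comparing the listings, the differences include: min/max/abs usage differs.
One worked example (x=0, y=-1) — eval_a: t := -2 | v := 0 | iter j=-2: | v := 0 | v := -2 | result 4; eval_b: t := -2 | v := 0 | iter j=-2: | v := 0 | v := -2 | result 4; agreement on 4.
Checked all 32 inputs in the declared domain: the outputs agree on every one.
verdict: equivalent


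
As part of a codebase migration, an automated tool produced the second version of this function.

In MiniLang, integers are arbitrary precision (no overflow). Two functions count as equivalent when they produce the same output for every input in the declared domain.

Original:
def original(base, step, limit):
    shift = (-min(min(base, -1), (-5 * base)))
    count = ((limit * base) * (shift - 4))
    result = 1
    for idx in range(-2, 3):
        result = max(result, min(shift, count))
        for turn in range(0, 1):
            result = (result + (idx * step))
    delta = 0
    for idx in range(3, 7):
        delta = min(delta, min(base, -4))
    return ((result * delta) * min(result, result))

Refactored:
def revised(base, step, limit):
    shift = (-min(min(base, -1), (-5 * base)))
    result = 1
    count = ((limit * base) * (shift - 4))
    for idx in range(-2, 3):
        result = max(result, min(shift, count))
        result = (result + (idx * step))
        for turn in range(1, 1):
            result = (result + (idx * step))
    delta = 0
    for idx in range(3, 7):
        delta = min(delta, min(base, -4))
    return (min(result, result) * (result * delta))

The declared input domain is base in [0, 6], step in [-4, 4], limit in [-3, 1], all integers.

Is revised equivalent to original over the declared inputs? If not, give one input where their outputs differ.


Reading the diff, among the changes: loop structure differs, and arithmetic usage differs, and statement counts differ.
Tracing base=1, step=4, limit=-1: original: shift becomes 5; next count becomes -1; next result becomes 1; next at idx=-2:; next result becomes 1; next at turn=0:; next result becomes -7; next at idx=-1:; next result becomes -1; next at turn=0:; next result becomes -5; next at idx=0:; next result becomes -1; next at turn=0:; next result becomes -1; next at idx=1:; next result becomes -1; next at turn=0:; next result becomes 3; next at idx=2:; next result becomes 3; next at turn=0:; next result becomes 11; next delta becomes 0; next at idx=3:; next delta becomes -4; next at idx=4:; next delta becomes -4; next at idx=5:; next delta becomes -4; next at idx=6:; next delta becomes -4; next final value -484 | revised: shift becomes 5; next result becomes 1; next count becomes -1; next at idx=-2:; next result becomes 1; next result becomes -7; next turn never enters its loop body; next at idx=-1:; next result becomes -1; next result becomes -5; next turn never enters its loop body; next at idx=0:; next result becomes -1; next result becomes -1; next turn never enters its loop body; next at idx=1:; next result becomes -1; next result becomes 3; next turn never enters its loop body; next at idx=2:; next result becomes 3; next result becomes 11; next turn never enters its loop body; next delta becomes 0; next at idx=3:; next delta becomes -4; next at idx=4:; next delta becomes -4; next at idx=5:; next delta becomes -4; next at idx=6:; next delta becomes -4; next final value -484 — matching result -484.
An exhaustive pass over the 315 declared inputs shows identical outputs.
verdict: equivalent


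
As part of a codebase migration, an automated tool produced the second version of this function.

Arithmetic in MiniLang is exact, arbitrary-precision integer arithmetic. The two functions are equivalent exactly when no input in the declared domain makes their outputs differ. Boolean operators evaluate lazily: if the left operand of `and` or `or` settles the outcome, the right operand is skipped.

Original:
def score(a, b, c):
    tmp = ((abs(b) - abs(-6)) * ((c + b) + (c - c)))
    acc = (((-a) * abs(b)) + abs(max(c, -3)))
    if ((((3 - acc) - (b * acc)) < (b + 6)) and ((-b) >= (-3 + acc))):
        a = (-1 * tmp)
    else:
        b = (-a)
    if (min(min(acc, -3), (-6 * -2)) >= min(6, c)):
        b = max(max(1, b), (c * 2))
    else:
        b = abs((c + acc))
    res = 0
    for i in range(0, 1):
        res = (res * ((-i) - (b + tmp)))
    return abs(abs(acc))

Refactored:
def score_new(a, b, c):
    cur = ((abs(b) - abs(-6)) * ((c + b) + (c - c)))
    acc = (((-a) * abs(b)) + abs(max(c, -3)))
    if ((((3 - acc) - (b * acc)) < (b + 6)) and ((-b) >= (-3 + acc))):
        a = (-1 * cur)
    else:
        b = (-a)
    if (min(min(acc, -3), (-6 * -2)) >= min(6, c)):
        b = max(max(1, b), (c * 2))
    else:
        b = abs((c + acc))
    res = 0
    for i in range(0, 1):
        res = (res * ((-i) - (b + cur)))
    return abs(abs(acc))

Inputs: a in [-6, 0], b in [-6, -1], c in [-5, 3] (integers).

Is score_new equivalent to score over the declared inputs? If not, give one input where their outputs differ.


The two versions differ — the changes include local variable names differ.
Tracing a=-6, b=-6, c=-2: score: tmp = 0; acc = 38; ((((3 - acc) - (b * acc)) < (b + 6)) and ((-b) >= (-3 + acc))) -> false; b = 6; (min(min(acc, -3), (-6 * -2)) >= min(6, c)) -> false; b = 36; res = 0; [i=0]; res = 0; return 38 | score_new: cur = 0; acc = 38; ((((3 - acc) - (b * acc)) < (b + 6)) and ((-b) >= (-3 + acc))) -> false; b = 6; (min(min(acc, -3), (-6 * -2)) >= min(6, c)) -> false; b = 36; res = 0; [i=0]; res = 0; return 38 — matching result 38.
Every one of the 378 inputs gives matching results.
verdict: equivalent


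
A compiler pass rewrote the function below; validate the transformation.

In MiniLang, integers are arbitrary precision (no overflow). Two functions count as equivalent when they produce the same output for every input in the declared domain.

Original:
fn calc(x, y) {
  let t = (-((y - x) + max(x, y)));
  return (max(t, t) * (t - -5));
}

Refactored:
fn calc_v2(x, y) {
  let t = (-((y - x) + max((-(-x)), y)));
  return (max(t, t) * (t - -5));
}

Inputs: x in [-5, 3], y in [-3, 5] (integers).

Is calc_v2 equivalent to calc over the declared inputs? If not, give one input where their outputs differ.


Comparing the listings, the differences include: same computation, different form.
Spot check at x=-3, y=1 — calc: t=-5, then returns 0. calc_v2: t=-5, then returns 0. Both give 0.
An exhaustive pass over the 81 declared inputs shows identical outputs.
verdict: equivalent


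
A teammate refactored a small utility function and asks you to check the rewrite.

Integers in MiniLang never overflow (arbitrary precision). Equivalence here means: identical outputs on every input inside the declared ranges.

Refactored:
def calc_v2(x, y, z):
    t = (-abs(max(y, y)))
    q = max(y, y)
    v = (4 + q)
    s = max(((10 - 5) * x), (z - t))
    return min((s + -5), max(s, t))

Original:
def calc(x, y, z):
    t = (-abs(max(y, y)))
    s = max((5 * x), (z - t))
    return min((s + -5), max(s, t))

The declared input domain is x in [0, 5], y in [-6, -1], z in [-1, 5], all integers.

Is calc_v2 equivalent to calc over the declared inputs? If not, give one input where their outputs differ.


The two versions differ — the changes include local variable names differ; also arithmetic usage differs; also statement counts differ; also constant usage differs; also min/max/abs usage differs.
Spot check at x=1, y=-4, z=2 — calc: t = -4; s = 6; return 1. calc_v2: t = -4; q = -4; v = 0; s = 6; return 1. Both give 1.
Every one of the 252 inputs gives matching results.
verdict: equivalent


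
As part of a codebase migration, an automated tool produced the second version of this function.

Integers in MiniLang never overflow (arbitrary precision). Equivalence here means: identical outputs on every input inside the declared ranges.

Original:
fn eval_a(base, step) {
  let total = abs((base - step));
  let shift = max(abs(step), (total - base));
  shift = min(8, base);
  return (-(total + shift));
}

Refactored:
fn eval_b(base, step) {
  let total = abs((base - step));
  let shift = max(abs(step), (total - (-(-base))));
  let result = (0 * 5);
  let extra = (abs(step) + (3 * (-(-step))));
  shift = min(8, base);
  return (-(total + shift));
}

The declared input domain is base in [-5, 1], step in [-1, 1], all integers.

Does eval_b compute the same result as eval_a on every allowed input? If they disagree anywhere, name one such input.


Equivalent — the differences include constant usage differs, and arithmetic usage differs, and local variable names differ, and statement counts differ, and min/max/abs usage differs, yet no declared input distinguishes the two.
One worked example (base=-2, step=0) — eval_a: total := 2 | shift := 4 | shift := -2 | result 0; eval_b: total := 2 | shift := 4 | result := 0 | extra := 0 | shift := -2 | result 0; agreement on 0.
Sweeping the whole domain (21 inputs) finds no disagreement.
verdict: equivalent


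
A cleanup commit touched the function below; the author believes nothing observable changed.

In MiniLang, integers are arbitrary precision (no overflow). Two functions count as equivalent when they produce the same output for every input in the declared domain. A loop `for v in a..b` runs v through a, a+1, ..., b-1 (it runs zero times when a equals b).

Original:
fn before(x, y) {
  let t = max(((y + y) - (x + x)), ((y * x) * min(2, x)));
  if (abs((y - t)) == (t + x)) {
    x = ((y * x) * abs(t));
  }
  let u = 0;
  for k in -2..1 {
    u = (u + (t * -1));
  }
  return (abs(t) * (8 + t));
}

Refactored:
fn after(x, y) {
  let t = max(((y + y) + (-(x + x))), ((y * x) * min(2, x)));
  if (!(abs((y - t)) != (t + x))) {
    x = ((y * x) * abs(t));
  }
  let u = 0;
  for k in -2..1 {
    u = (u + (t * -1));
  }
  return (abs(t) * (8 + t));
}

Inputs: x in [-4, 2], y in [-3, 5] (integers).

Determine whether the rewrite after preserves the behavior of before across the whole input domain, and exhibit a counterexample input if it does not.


Changes here: arithmetic usage differs, boolean connective usage differs, comparison usage differs; the full 63-point sweep finds no disagreement.
verdict: equivalent


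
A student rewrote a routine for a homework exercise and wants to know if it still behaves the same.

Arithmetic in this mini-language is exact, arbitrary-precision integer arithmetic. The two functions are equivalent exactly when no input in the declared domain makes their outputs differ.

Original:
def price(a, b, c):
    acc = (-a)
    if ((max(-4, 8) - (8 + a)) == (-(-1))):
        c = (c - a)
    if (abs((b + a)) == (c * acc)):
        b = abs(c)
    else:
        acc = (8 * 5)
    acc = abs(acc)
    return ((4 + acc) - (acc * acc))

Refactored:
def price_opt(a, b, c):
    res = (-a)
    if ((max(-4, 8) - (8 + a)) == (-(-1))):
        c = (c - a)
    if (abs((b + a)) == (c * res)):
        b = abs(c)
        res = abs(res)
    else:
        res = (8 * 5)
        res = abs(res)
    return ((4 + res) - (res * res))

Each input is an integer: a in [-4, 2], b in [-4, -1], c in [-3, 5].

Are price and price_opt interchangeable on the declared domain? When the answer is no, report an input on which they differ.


The two are interchangeable: min/max/abs usage differs, and local variable names differ, and statement counts differ, and every declared input agrees.
Spot check at a=-2, b=-1, c=1 — price: acc := 2 | ((max(-4, 8) - (8 + a)) == (-(-1))): false | (abs((b + a)) == (c * acc)): false | acc := 40 | acc := 40 | result -1556. price_opt: res := 2 | ((max(-4, 8) - (8 + a)) == (-(-1))): false | (abs((b + a)) == (c * res)): false | res := 40 | res := 40 | result -1556. Both give -1556.
Every one of the 252 inputs gives matching results.
verdict: equivalent


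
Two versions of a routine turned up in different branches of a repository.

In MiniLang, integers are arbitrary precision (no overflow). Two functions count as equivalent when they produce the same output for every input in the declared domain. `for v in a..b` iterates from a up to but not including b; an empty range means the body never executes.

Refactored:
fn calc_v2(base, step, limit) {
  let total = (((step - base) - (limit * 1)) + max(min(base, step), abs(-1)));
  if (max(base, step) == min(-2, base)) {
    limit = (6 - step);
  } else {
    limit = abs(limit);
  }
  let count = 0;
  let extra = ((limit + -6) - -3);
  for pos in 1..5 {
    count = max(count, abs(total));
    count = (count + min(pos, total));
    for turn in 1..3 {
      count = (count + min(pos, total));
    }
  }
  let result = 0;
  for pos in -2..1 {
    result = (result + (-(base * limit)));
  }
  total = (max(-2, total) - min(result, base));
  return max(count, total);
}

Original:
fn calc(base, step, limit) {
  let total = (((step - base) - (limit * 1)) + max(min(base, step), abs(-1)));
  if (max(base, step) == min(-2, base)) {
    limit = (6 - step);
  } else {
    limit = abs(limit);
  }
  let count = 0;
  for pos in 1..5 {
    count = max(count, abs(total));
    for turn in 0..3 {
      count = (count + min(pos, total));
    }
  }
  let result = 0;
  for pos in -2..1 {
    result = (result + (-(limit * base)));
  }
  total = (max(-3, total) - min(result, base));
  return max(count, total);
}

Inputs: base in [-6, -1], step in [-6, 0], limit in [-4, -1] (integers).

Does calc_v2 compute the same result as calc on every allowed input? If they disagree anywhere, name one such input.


At base=-1, step=-6, limit=-1: calc gives -2, calc_v2 gives -1.
verdict: not equivalent; witness: base=-1, step=-6, limit=-1


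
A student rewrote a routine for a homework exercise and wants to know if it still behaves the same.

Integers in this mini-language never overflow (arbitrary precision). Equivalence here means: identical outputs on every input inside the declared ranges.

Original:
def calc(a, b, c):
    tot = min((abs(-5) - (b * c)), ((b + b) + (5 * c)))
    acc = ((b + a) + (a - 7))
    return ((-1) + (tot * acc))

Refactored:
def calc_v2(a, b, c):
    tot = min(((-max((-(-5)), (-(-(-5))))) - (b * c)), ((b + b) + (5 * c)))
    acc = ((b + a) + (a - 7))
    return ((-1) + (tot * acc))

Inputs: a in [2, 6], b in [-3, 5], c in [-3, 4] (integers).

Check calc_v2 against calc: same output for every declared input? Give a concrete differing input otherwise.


Try a=2, b=-3, c=1.
calc: tot becomes -1; next acc becomes -6; next final value 5
calc_v2: tot becomes -2; next acc becomes -6; next final value 11
5 vs 11 — the two versions disagree here.
verdict: not equivalent; witness: a=2, b=-3, c=1


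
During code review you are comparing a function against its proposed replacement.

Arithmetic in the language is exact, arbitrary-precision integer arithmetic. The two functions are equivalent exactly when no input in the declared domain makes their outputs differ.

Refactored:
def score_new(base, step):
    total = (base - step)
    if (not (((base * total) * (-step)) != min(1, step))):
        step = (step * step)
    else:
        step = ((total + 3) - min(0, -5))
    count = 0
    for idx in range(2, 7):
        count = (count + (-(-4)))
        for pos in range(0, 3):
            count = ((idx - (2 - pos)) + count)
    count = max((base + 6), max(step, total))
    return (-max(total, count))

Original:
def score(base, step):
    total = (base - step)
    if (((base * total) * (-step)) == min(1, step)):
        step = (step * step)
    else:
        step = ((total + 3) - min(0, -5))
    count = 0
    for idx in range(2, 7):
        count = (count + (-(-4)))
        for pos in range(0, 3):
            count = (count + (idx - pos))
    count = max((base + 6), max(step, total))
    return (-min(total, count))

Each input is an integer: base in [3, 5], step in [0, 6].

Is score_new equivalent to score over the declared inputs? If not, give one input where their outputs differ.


There is a counterexample at base=3, step=0: -3 on one side, -9 on the other.
score: total=3, then (((base * total) * (-step)) == min(1, step)) is true, then step=0, then count=0, then (idx=2), then count=4, then (pos=0), then count=6, then (pos=1), then count=7, then (pos=2), then count=7, then (idx=3), then count=11, then (pos=0), then count=14, then (pos=1), then count=16, then (pos=2), then count=17, then (idx=4), then count=21, then (pos=0), then count=25, then (pos=1), then count=28, then (pos=2), then count=30, then (idx=5), then count=34, then (pos=0), then count=39, then (pos=1), then count=43, then (pos=2), then count=46, then (idx=6), then count=50, then (pos=0), then count=56, then (pos=1), then count=61, then (pos=2), then count=65, then count=9, then returns -3
score_new: total=3, then (not (((base * total) * (-step)) != min(1, step))) is true, then step=0, then count=0, then (idx=2), then count=4, then (pos=0), then count=4, then (pos=1), then count=5, then (pos=2), then count=7, then (idx=3), then count=11, then (pos=0), then count=12, then (pos=1), then count=14, then (pos=2), then count=17, then (idx=4), then count=21, then (pos=0), then count=23, then (pos=1), then count=26, then (pos=2), then count=30, then (idx=5), then count=34, then (pos=0), then count=37, then (pos=1), then count=41, then (pos=2), then count=46, then (idx=6), then count=50, then (pos=0), then count=54, then (pos=1), then count=59, then (pos=2), then count=65, then count=9, then returns -9
verdict: not equivalent; witness: base=3, step=0


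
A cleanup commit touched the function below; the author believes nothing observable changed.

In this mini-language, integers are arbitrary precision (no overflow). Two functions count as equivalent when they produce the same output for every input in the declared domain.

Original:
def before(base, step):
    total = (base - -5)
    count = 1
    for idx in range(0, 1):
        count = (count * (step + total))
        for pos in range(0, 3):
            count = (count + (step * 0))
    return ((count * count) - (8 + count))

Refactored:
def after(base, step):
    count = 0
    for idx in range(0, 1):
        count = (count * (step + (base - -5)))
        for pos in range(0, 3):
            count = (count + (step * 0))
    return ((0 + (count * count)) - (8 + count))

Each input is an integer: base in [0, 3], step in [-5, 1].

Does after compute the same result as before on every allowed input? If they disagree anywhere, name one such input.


The rewrite breaks on base=0, step=-3, where the results are -6 and -8.
before: total = 5; count = 1; [idx=0]; count = 2; [pos=0]; count = 2; [pos=1]; count = 2; [pos=2]; count = 2; return -6
after: count = 0; [idx=0]; count = 0; [pos=0]; count = 0; [pos=1]; count = 0; [pos=2]; count = 0; return -8
verdict: not equivalent; witness: base=0, step=-3


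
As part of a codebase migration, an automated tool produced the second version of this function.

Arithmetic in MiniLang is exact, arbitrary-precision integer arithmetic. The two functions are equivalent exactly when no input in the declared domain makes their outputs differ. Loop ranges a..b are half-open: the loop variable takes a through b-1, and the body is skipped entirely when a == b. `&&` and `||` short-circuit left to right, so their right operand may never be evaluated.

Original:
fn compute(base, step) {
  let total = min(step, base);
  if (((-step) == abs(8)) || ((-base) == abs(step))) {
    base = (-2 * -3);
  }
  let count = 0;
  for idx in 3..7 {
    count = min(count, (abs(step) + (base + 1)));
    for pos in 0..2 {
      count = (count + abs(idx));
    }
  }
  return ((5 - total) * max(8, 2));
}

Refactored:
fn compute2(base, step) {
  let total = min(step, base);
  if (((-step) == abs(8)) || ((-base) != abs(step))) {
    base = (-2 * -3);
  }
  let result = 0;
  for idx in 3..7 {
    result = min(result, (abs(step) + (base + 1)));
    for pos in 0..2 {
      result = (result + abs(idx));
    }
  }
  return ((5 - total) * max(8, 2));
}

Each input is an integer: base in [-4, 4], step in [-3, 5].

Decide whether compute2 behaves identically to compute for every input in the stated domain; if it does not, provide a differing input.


The edit looks behavioral (`((-base) == abs(step))` became `((-base) != abs(step))`), but over these ranges it never changes the outcome.
Spot check at base=0, step=3 — compute: total := 0 | (((-step) == abs(8)) || ((-base) == abs(step))): false | count := 0 | iter idx=3: | count := 0 | iter pos=0: | count := 3 | iter pos=1: | count := 6 | iter idx=4: | count := 4 | iter pos=0: | count := 8 | iter pos=1: | count := 12 | iter idx=5: | count := 4 | iter pos=0: | count := 9 | iter pos=1: | count := 14 | iter idx=6: | count := 4 | iter pos=0: | count := 10 | iter pos=1: | count := 16 | result 40. compute2: total := 0 | (((-step) == abs(8)) || ((-base) != abs(step))): true | base := 6 | result := 0 | iter idx=3: | result := 0 | iter pos=0: | result := 3 | iter pos=1: | result := 6 | iter idx=4: | result := 6 | iter pos=0: | result := 10 | iter pos=1: | result := 14 | iter idx=5: | result := 10 | iter pos=0: | result := 15 | iter pos=1: | result := 20 | iter idx=6: | result := 10 | iter pos=0: | result := 16 | iter pos=1: | result := 22 | result 40. Both give 40.
Every one of the 81 inputs gives matching results.
verdict: equivalent


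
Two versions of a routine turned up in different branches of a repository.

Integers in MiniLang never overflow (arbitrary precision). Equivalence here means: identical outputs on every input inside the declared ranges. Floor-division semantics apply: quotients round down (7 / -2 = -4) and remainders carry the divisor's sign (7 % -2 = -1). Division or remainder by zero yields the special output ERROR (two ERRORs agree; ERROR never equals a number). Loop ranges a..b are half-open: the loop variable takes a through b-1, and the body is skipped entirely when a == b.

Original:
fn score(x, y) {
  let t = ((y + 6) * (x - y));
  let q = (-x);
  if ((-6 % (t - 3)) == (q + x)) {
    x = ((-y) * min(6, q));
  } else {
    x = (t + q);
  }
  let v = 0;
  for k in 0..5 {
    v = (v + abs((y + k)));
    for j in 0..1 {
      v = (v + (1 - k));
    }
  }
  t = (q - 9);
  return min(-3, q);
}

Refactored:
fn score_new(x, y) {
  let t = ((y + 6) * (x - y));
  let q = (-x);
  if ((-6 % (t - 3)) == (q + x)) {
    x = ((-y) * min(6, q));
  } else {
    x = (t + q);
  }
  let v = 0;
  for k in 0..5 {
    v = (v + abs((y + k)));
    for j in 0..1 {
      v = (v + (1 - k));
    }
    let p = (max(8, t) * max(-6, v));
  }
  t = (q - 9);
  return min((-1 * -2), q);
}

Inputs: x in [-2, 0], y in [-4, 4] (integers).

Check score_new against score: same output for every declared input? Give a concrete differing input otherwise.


Evaluate both at x=-2, y=-4.
score: t becomes 4; next q becomes 2; next ((-6 % (t - 3)) == (q + x)) evaluates to true; next x becomes 8; next v becomes 0; next at k=0:; next v becomes 4; next at j=0:; next v becomes 5; next at k=1:; next v becomes 8; next at j=0:; next v becomes 8; next at k=2:; next v becomes 10; next at j=0:; next v becomes 9; next at k=3:; next v becomes 10; next at j=0:; next v becomes 8; next at k=4:; next v becomes 8; next at j=0:; next v becomes 5; next t becomes -7; next final value -3
score_new: t becomes 4; next q becomes 2; next ((-6 % (t - 3)) == (q + x)) evaluates to true; next x becomes 8; next v becomes 0; next at k=0:; next v becomes 4; next at j=0:; next v becomes 5; next p becomes 40; next at k=1:; next v becomes 8; next at j=0:; next v becomes 8; next p becomes 64; next at k=2:; next v becomes 10; next at j=0:; next v becomes 9; next p becomes 72; next at k=3:; next v becomes 10; next at j=0:; next v becomes 8; next p becomes 64; next at k=4:; next v becomes 8; next at j=0:; next v becomes 5; next p becomes 40; next t becomes -7; next final value 2
-3 != 2, so the rewrite changes behavior.
verdict: not equivalent; witness: x=-2, y=-4


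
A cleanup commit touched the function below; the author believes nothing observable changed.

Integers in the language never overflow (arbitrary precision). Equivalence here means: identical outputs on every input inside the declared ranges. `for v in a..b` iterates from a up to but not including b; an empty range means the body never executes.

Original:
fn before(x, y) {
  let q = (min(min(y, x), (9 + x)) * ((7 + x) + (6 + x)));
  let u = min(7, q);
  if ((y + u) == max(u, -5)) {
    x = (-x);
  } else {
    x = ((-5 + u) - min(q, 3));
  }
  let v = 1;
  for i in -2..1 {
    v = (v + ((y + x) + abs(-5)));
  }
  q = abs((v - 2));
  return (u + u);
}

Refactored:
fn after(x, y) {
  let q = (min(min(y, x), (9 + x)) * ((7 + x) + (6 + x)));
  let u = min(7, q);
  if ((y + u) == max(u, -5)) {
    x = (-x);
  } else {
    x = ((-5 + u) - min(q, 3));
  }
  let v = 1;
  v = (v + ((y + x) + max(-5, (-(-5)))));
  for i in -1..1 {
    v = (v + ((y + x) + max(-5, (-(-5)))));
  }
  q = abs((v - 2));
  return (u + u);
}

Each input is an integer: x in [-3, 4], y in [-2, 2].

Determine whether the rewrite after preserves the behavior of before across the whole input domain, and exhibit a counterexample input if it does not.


This is a faithful refactor — min/max/abs usage differs; arithmetic usage differs; statement counts differ; loop structure differs; constant usage differs, but the computed results match everywhere.
As a probe, take x=-2, y=-2: before runs q := -18 | u := -18 | ((y + u) == max(u, -5)): false | x := -5 | v := 1 | iter i=-2: | v := -1 | iter i=-1: | v := -3 | iter i=0: | v := -5 | q := 7 | result -36; after runs q := -18 | u := -18 | ((y + u) == max(u, -5)): false | x := -5 | v := 1 | v := -1 | iter i=-1: | v := -3 | iter i=0: | v := -5 | q := 7 | result -36; both end at -36.
An exhaustive pass over the 40 declared inputs shows identical outputs.
verdict: equivalent


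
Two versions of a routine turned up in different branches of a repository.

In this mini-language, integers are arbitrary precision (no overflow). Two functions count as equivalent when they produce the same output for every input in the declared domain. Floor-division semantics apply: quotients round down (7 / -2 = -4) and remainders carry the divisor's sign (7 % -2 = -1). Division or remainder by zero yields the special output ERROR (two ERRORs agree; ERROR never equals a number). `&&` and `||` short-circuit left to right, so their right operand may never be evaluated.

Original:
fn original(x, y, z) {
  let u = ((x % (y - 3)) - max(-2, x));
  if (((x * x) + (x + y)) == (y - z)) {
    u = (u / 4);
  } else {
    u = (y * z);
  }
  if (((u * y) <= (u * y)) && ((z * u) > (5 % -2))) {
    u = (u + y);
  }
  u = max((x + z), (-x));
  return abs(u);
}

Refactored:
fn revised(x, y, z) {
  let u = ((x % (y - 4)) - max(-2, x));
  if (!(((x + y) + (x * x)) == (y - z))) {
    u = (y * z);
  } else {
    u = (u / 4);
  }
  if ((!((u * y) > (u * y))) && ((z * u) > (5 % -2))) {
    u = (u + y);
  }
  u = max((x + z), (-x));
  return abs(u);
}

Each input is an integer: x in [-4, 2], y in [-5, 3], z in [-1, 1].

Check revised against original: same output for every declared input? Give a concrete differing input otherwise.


Try x=-4, y=3, z=-1.
original: division by zero -> ERROR
revised: u = 2; (!(((x + y) + (x * x)) == (y - z))) -> true; u = -3; ((!((u * y) > (u * y))) && ((z * u) > (5 % -2))) -> true; u = 0; u = 4; return 4
ERROR vs 4 — the two versions disagree here.
verdict: not equivalent; witness: x=-4, y=3, z=-1
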